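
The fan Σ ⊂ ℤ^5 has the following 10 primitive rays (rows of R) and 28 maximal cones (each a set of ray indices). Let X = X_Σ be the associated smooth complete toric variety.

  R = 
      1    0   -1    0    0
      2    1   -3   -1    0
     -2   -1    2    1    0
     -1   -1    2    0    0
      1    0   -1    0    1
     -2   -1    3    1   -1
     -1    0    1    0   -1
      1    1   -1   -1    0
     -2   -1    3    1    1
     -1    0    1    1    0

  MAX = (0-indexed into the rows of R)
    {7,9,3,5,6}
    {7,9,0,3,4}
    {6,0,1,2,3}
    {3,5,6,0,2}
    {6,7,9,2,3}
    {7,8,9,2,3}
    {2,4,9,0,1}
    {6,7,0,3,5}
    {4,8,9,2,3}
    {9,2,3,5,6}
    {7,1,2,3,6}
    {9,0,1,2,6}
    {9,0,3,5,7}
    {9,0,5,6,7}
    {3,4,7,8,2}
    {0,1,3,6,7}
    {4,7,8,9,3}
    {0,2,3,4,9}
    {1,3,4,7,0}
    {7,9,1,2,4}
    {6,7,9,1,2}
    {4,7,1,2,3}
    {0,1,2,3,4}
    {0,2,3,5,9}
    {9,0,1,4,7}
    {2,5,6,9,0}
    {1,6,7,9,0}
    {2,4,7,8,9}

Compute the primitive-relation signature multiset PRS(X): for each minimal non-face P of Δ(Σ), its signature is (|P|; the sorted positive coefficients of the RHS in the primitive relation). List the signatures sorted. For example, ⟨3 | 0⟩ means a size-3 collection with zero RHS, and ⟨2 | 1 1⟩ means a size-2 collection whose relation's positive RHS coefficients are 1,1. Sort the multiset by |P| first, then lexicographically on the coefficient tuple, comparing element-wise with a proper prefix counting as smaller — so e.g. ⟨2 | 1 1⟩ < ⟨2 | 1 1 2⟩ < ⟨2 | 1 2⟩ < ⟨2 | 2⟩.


Minimal non-faces — 12 found among 10 rays, 28 max cones:

  P={4,6}:  v_{4} + v_{6} = 0  ⟹  sig = ⟨2 | 0⟩
  P={1,5}:  v_{1} + v_{5} = v_{0} + v_{6}  ⟹  sig = ⟨2 | 1 1⟩
  P={0,8}:  v_{0} + v_{8} = v_{3} + v_{4} + v_{9}  ⟹  sig = ⟨2 | 1 1 1⟩
  P={1,8}:  v_{1} + v_{8} = v_{2} + v_{4} + v_{7}  ⟹  sig = ⟨2 | 1 1 1⟩
  P={4,5}:  v_{4} + v_{5} = v_{0} + v_{3} + v_{9}  ⟹  sig = ⟨2 | 1 1 1⟩
  P={6,8}:  v_{6} + v_{8} = v_{2} + v_{3} + v_{7} + v_{9}  ⟹  sig = ⟨2 | 1 1 1 1⟩
  P={5,8}:  v_{5} + v_{8} = 2·v_{3} + 2·v_{9}  ⟹  sig = ⟨2 | 2 2⟩
  P={0,2,7}:  v_{0} + v_{2} + v_{7} = 0  ⟹  sig = ⟨3 | 0⟩
  P={1,3,9}:  v_{1} + v_{3} + v_{9} = 0  ⟹  sig = ⟨3 | 0⟩
  P={2,5,7}:  v_{2} + v_{5} + v_{7} = v_{3} + v_{6} + v_{9}  ⟹  sig = ⟨3 | 1 1 1⟩
  P={0,3,6,9}:  v_{0} + v_{3} + v_{6} + v_{9} = v_{5}  ⟹  sig = ⟨4 | 1⟩
  P={2,3,4,7,9}:  v_{2} + v_{3} + v_{4} + v_{7} + v_{9} = v_{8}  ⟹  sig = ⟨5 | 1⟩

Sorted signature multiset PRS(X):
{ ⟨2 | 0⟩,  ⟨2 | 1 1⟩,  ⟨2 | 1 1 1⟩ ×3,  ⟨2 | 1 1 1 1⟩,  ⟨2 | 2 2⟩,  ⟨3 | 0⟩ ×2,  ⟨3 | 1 1 1⟩,  ⟨4 | 1⟩,  ⟨5 | 1⟩ }


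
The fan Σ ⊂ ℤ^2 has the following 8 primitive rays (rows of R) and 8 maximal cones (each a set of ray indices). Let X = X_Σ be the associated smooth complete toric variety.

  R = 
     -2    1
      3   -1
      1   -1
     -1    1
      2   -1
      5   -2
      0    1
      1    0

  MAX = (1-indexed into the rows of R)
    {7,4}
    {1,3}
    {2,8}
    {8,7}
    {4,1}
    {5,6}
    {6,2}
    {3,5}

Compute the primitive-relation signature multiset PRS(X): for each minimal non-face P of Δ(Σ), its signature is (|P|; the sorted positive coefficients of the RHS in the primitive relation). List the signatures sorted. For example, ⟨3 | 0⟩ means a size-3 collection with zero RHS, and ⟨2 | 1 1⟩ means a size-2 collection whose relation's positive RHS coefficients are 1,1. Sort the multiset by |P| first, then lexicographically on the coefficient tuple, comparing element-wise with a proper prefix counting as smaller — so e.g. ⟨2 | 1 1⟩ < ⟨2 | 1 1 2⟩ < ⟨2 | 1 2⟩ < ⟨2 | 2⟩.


20 minimal non-faces of Δ(Σ) (on 8 rays):

  {1,5}:  v_{1} + v_{5} = 0  ⇒ sig = ⟨2 | 0⟩
  {3,4}:  v_{3} + v_{4} = 0  ⇒ sig = ⟨2 | 0⟩
  {1,2}:  v_{1} + v_{2} = v_{8}  ⇒ sig = ⟨2 | 1⟩
  {1,6}:  v_{1} + v_{6} = v_{2}  ⇒ sig = ⟨2 | 1⟩
  {1,8}:  v_{1} + v_{8} = v_{4}  ⇒ sig = ⟨2 | 1⟩
  {2,5}:  v_{2} + v_{5} = v_{6}  ⇒ sig = ⟨2 | 1⟩
  {3,7}:  v_{3} + v_{7} = v_{8}  ⇒ sig = ⟨2 | 1⟩
  {3,8}:  v_{3} + v_{8} = v_{5}  ⇒ sig = ⟨2 | 1⟩
  {4,5}:  v_{4} + v_{5} = v_{8}  ⇒ sig = ⟨2 | 1⟩
  {4,8}:  v_{4} + v_{8} = v_{7}  ⇒ sig = ⟨2 | 1⟩
  {5,8}:  v_{5} + v_{8} = v_{2}  ⇒ sig = ⟨2 | 1⟩
  {4,6}:  v_{4} + v_{6} = v_{2} + v_{8}  ⇒ sig = ⟨2 | 1 1⟩
  {6,7}:  v_{6} + v_{7} = v_{2} + 2·v_{8}  ⇒ sig = ⟨2 | 1 2⟩
  {1,7}:  v_{1} + v_{7} = 2·v_{4}  ⇒ sig = ⟨2 | 2⟩
  {2,3}:  v_{2} + v_{3} = 2·v_{5}  ⇒ sig = ⟨2 | 2⟩
  {2,4}:  v_{2} + v_{4} = 2·v_{8}  ⇒ sig = ⟨2 | 2⟩
  {5,7}:  v_{5} + v_{7} = 2·v_{8}  ⇒ sig = ⟨2 | 2⟩
  {6,8}:  v_{6} + v_{8} = 2·v_{2}  ⇒ sig = ⟨2 | 2⟩
  {2,7}:  v_{2} + v_{7} = 3·v_{8}  ⇒ sig = ⟨2 | 3⟩
  {3,6}:  v_{3} + v_{6} = 3·v_{5}  ⇒ sig = ⟨2 | 3⟩

Hence PRS(X_Σ) =
[⟨2 | 0⟩, ⟨2 | 0⟩, ⟨2 | 1⟩, ⟨2 | 1⟩, ⟨2 | 1⟩, ⟨2 | 1⟩, ⟨2 | 1⟩, ⟨2 | 1⟩, ⟨2 | 1⟩, ⟨2 | 1⟩, ⟨2 | 1⟩, ⟨2 | 1 1⟩, ⟨2 | 1 2⟩, ⟨2 | 2⟩, ⟨2 | 2⟩, ⟨2 | 2⟩, ⟨2 | 2⟩, ⟨2 | 2⟩, ⟨2 | 3⟩, ⟨2 | 3⟩]


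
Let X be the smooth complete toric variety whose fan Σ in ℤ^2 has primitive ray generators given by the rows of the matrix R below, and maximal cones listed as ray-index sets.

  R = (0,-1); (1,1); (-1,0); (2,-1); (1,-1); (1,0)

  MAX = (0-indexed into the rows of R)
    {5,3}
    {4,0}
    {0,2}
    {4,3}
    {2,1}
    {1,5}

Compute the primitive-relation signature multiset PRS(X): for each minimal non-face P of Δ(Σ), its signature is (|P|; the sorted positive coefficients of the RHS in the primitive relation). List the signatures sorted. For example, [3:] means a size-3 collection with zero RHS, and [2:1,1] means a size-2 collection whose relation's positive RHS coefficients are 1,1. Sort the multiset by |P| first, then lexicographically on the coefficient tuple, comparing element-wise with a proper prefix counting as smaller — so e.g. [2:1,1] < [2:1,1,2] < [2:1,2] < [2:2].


Primitive collections (9):

  P = {2,5}:  v_{2} + v_{5} = 0  ⇒ sig = [2:]
  P = {0,1}:  v_{0} + v_{1} = v_{5}  ⇒ sig = [2:1]
  P = {0,5}:  v_{0} + v_{5} = v_{4}  ⇒ sig = [2:1]
  P = {2,3}:  v_{2} + v_{3} = v_{4}  ⇒ sig = [2:1]
  P = {2,4}:  v_{2} + v_{4} = v_{0}  ⇒ sig = [2:1]
  P = {4,5}:  v_{4} + v_{5} = v_{3}  ⇒ sig = [2:1]
  P = {0,3}:  v_{0} + v_{3} = 2·v_{4}  ⇒ sig = [2:2]
  P = {1,4}:  v_{1} + v_{4} = 2·v_{5}  ⇒ sig = [2:2]
  P = {1,3}:  v_{1} + v_{3} = 3·v_{5}  ⇒ sig = [2:3]

Hence PRS(X_Σ) =
    [2:]
    [2:1]
    [2:1]
    [2:1]
    [2:1]
    [2:1]
    [2:2]
    [2:2]
    [2:3]


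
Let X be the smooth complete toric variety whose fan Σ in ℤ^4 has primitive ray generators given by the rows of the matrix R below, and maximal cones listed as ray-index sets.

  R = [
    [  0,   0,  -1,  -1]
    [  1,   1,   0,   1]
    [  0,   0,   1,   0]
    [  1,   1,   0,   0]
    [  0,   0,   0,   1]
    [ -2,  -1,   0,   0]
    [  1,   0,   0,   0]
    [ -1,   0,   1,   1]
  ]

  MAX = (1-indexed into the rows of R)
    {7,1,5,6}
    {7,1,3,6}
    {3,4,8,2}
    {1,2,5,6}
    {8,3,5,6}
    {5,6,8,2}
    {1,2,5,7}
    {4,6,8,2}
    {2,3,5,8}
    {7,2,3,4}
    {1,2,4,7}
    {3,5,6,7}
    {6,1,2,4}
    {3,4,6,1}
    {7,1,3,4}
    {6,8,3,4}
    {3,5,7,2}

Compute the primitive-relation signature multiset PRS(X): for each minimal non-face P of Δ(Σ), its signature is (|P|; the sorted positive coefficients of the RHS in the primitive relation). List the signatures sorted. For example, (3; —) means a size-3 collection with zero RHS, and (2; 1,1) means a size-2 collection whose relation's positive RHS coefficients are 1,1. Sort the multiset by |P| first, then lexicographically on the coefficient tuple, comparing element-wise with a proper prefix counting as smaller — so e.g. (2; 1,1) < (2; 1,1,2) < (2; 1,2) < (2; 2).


Σ has 8 primitive collections:

  • {4,5}:  v_{4} + v_{5} = v_{2}  ⇒ sig = (2; 1)
  • {1,8}:  v_{1} + v_{8} = v_{4} + v_{6}  ⇒ sig = (2; 1,1)
  • {7,8}:  v_{7} + v_{8} = v_{3} + v_{5}  ⇒ sig = (2; 1,1)
  • {1,3,5}:  v_{1} + v_{3} + v_{5} = 0  ⇒ sig = (3; —)
  • {4,6,7}:  v_{4} + v_{6} + v_{7} = 0  ⇒ sig = (3; —)
  • {1,2,3}:  v_{1} + v_{2} + v_{3} = v_{4}  ⇒ sig = (3; 1)
  • {2,3,6}:  v_{2} + v_{3} + v_{6} = v_{8}  ⇒ sig = (3; 1)
  • {2,6,7}:  v_{2} + v_{6} + v_{7} = v_{5}  ⇒ sig = (3; 1)

Sorted signature multiset PRS(X):
[(2; 1), (2; 1,1), (2; 1,1), (3; —), (3; —), (3; 1), (3; 1), (3; 1)]


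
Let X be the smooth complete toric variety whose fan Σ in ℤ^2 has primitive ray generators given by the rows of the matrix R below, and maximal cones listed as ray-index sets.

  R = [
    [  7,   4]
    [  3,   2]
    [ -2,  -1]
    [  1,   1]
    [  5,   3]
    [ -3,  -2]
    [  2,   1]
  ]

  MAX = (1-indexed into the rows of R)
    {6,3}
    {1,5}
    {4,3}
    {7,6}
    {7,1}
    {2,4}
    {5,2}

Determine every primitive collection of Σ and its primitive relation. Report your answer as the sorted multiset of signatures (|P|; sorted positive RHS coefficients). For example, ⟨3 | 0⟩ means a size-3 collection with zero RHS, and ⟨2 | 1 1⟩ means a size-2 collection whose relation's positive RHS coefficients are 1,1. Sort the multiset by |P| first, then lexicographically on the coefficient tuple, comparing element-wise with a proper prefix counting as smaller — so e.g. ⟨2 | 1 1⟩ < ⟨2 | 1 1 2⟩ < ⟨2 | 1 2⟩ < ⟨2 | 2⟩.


14 minimal non-faces of Δ(Σ) (on 7 rays):

  {2,6}:  v_{2} + v_{6} = 0 ; sig = ⟨2 | 0⟩
  {3,7}:  v_{3} + v_{7} = 0 ; sig = ⟨2 | 0⟩
  {1,3}:  v_{1} + v_{3} = v_{5} ; sig = ⟨2 | 1⟩
  {2,3}:  v_{2} + v_{3} = v_{4} ; sig = ⟨2 | 1⟩
  {2,7}:  v_{2} + v_{7} = v_{5} ; sig = ⟨2 | 1⟩
  {3,5}:  v_{3} + v_{5} = v_{2} ; sig = ⟨2 | 1⟩
  {4,6}:  v_{4} + v_{6} = v_{3} ; sig = ⟨2 | 1⟩
  {4,7}:  v_{4} + v_{7} = v_{2} ; sig = ⟨2 | 1⟩
  {5,6}:  v_{5} + v_{6} = v_{7} ; sig = ⟨2 | 1⟩
  {5,7}:  v_{5} + v_{7} = v_{1} ; sig = ⟨2 | 1⟩
  {1,4}:  v_{1} + v_{4} = v_{2} + v_{5} ; sig = ⟨2 | 1 1⟩
  {1,2}:  v_{1} + v_{2} = 2·v_{5} ; sig = ⟨2 | 2⟩
  {1,6}:  v_{1} + v_{6} = 2·v_{7} ; sig = ⟨2 | 2⟩
  {4,5}:  v_{4} + v_{5} = 2·v_{2} ; sig = ⟨2 | 2⟩

Signatures (|P|; sorted positive RHS coefficients), sorted:
{ ⟨2 | 0⟩ ×2,  ⟨2 | 1⟩ ×8,  ⟨2 | 1 1⟩,  ⟨2 | 2⟩ ×3 }


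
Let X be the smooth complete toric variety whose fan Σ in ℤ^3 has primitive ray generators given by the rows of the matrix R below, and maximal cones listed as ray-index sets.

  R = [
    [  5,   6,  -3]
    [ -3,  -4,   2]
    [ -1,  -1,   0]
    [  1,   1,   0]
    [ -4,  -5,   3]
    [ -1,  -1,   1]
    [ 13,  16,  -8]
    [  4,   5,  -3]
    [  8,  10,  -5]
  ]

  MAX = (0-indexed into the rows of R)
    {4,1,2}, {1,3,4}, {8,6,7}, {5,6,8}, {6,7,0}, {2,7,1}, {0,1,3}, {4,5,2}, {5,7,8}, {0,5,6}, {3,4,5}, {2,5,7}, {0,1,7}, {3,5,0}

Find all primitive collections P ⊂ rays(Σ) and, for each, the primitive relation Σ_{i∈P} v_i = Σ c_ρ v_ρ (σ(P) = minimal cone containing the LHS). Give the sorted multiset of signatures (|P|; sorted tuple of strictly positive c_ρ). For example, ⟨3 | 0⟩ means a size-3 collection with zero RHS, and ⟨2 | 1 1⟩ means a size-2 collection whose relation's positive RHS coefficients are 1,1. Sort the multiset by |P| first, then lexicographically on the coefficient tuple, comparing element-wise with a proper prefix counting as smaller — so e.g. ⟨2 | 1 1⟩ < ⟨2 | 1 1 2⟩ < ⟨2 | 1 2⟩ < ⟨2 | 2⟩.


The 17 primitive collections of Σ (r=9, n=3):

  {2,3}:  v_{2} + v_{3} = 0 — sig = ⟨2 | 0⟩
  {4,7}:  v_{4} + v_{7} = 0 — sig = ⟨2 | 0⟩
  {0,2}:  v_{0} + v_{2} = v_{7} — sig = ⟨2 | 1⟩
  {0,4}:  v_{0} + v_{4} = v_{3} — sig = ⟨2 | 1⟩
  {0,8}:  v_{0} + v_{8} = v_{6} — sig = ⟨2 | 1⟩
  {1,5}:  v_{1} + v_{5} = v_{4} — sig = ⟨2 | 1⟩
  {1,8}:  v_{1} + v_{8} = v_{0} — sig = ⟨2 | 1⟩
  {3,7}:  v_{3} + v_{7} = v_{0} — sig = ⟨2 | 1⟩
  {2,6}:  v_{2} + v_{6} = v_{7} + v_{8} — sig = ⟨2 | 1 1⟩
  {4,8}:  v_{4} + v_{8} = v_{0} + v_{5} — sig = ⟨2 | 1 1⟩
  {2,8}:  v_{2} + v_{8} = v_{5} + 2·v_{7} — sig = ⟨2 | 1 2⟩
  {3,8}:  v_{3} + v_{8} = 2·v_{0} + v_{5} — sig = ⟨2 | 1 2⟩
  {4,6}:  v_{4} + v_{6} = 2·v_{0} + v_{5} — sig = ⟨2 | 1 2⟩
  {3,6}:  v_{3} + v_{6} = 3·v_{0} + v_{5} — sig = ⟨2 | 1 3⟩
  {1,6}:  v_{1} + v_{6} = 2·v_{0} — sig = ⟨2 | 2⟩
  {0,5,7}:  v_{0} + v_{5} + v_{7} = v_{8} — sig = ⟨3 | 1⟩
  {5,6,7}:  v_{5} + v_{6} + v_{7} = 2·v_{8} — sig = ⟨3 | 2⟩

Signatures (|P|; sorted positive RHS coefficients), sorted:
    |P|=2: 15 collections, coeffs (), (), (1), (1), (1), (1), (1), (1), (1,1), (1,1), (1,2), (1,2), (1,2), (1,3), (2)
    |P|=3: 2 collections, coeffs (1), (2)


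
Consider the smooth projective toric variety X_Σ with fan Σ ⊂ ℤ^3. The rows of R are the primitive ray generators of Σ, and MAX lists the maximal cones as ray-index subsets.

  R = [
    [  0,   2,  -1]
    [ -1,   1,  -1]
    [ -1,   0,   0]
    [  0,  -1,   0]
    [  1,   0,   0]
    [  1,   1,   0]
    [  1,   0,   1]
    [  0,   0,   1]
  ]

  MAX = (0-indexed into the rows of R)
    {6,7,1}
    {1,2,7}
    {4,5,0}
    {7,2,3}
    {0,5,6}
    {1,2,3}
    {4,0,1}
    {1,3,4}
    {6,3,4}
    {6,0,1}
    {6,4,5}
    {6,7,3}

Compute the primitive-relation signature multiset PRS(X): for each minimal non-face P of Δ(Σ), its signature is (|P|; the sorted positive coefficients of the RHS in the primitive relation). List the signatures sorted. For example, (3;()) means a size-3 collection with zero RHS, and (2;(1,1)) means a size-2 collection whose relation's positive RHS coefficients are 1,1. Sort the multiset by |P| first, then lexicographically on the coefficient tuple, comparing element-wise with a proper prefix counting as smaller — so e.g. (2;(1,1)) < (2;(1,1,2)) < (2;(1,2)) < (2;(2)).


14 minimal non-faces of Δ(Σ) (on 8 rays):

  • {2,4}:  v_{2} + v_{4} = 0 ; sig = (2;())
  • {1,5}:  v_{1} + v_{5} = v_{0} ; sig = (2;(1))
  • {2,6}:  v_{2} + v_{6} = v_{7} ; sig = (2;(1))
  • {3,5}:  v_{3} + v_{5} = v_{4} ; sig = (2;(1))
  • {4,7}:  v_{4} + v_{7} = v_{6} ; sig = (2;(1))
  • {0,3}:  v_{0} + v_{3} = v_{1} + v_{4} ; sig = (2;(1,1))
  • {2,5}:  v_{2} + v_{5} = v_{1} + v_{6} ; sig = (2;(1,1))
  • {0,2}:  v_{0} + v_{2} = 2·v_{1} + v_{6} ; sig = (2;(1,2))
  • {5,7}:  v_{5} + v_{7} = v_{1} + 2·v_{6} ; sig = (2;(1,2))
  • {0,7}:  v_{0} + v_{7} = 2·v_{1} + 2·v_{6} ; sig = (2;(2,2))
  • {1,3,6}:  v_{1} + v_{3} + v_{6} = 0 ; sig = (3;())
  • {1,3,7}:  v_{1} + v_{3} + v_{7} = v_{2} ; sig = (3;(1))
  • {1,4,6}:  v_{1} + v_{4} + v_{6} = v_{5} ; sig = (3;(1))
  • {0,4,6}:  v_{0} + v_{4} + v_{6} = 2·v_{5} ; sig = (3;(2))

Signatures (|P|; sorted positive RHS coefficients), sorted:
[(2;()), (2;(1)), (2;(1)), (2;(1)), (2;(1)), (2;(1,1)), (2;(1,1)), (2;(1,2)), (2;(1,2)), (2;(2,2)), (3;()), (3;(1)), (3;(1)), (3;(2))]


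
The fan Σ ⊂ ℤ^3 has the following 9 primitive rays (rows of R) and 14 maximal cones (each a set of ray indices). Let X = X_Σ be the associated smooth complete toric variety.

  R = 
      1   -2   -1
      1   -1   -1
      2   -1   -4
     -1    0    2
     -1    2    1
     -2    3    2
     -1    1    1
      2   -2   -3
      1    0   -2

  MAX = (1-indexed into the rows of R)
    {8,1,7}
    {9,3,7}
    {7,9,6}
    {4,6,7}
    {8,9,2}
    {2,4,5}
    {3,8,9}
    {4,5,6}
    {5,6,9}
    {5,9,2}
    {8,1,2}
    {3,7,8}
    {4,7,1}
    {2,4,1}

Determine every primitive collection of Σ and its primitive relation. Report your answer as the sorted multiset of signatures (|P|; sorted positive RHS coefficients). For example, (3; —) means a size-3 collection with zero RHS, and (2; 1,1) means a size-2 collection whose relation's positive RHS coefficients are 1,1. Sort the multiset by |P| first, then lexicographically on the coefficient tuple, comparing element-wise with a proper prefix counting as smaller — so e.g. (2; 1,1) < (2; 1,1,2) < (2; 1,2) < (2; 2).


16 minimal non-faces of Δ(Σ) (on 9 rays):

  {1,5}:  v_{1} + v_{5} = 0  ⇒ sig = (2; —)
  {2,7}:  v_{2} + v_{7} = 0  ⇒ sig = (2; —)
  {4,9}:  v_{4} + v_{9} = 0  ⇒ sig = (2; —)
  {1,6}:  v_{1} + v_{6} = v_{7}  ⇒ sig = (2; 1)
  {1,9}:  v_{1} + v_{9} = v_{8}  ⇒ sig = (2; 1)
  {2,6}:  v_{2} + v_{6} = v_{5}  ⇒ sig = (2; 1)
  {4,8}:  v_{4} + v_{8} = v_{1}  ⇒ sig = (2; 1)
  {5,7}:  v_{5} + v_{7} = v_{6}  ⇒ sig = (2; 1)
  {5,8}:  v_{5} + v_{8} = v_{9}  ⇒ sig = (2; 1)
  {2,3}:  v_{2} + v_{3} = v_{8} + v_{9}  ⇒ sig = (2; 1,1)
  {3,4}:  v_{3} + v_{4} = v_{7} + v_{8}  ⇒ sig = (2; 1,1)
  {6,8}:  v_{6} + v_{8} = v_{7} + v_{9}  ⇒ sig = (2; 1,1)
  {1,3}:  v_{1} + v_{3} = v_{7} + 2·v_{8}  ⇒ sig = (2; 1,2)
  {3,5}:  v_{3} + v_{5} = v_{7} + 2·v_{9}  ⇒ sig = (2; 1,2)
  {3,6}:  v_{3} + v_{6} = 2·v_{7} + 2·v_{9}  ⇒ sig = (2; 2,2)
  {7,8,9}:  v_{7} + v_{8} + v_{9} = v_{3}  ⇒ sig = (3; 1)

Signatures (|P|; sorted positive RHS coefficients), sorted:
{ (2; —) ×3,  (2; 1) ×6,  (2; 1,1) ×3,  (2; 1,2) ×2,  (2; 2,2),  (3; 1) }


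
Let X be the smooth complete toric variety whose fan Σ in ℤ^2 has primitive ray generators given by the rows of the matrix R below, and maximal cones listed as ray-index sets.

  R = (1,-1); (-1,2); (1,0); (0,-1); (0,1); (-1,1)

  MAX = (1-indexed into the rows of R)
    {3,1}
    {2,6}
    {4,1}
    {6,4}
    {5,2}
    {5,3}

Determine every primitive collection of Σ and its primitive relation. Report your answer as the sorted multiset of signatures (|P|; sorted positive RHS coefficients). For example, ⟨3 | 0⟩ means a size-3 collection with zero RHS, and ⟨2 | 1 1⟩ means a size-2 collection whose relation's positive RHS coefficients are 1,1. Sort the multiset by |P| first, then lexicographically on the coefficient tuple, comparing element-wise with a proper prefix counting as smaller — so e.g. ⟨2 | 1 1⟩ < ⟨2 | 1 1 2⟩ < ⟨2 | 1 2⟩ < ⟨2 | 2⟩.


The 9 primitive collections of Σ (r=6, n=2):

  P={1,6}:  v_{1} + v_{6} = 0 — sig = ⟨2 | 0⟩
  P={4,5}:  v_{4} + v_{5} = 0 — sig = ⟨2 | 0⟩
  P={1,2}:  v_{1} + v_{2} = v_{5} — sig = ⟨2 | 1⟩
  P={1,5}:  v_{1} + v_{5} = v_{3} — sig = ⟨2 | 1⟩
  P={2,4}:  v_{2} + v_{4} = v_{6} — sig = ⟨2 | 1⟩
  P={3,4}:  v_{3} + v_{4} = v_{1} — sig = ⟨2 | 1⟩
  P={3,6}:  v_{3} + v_{6} = v_{5} — sig = ⟨2 | 1⟩
  P={5,6}:  v_{5} + v_{6} = v_{2} — sig = ⟨2 | 1⟩
  P={2,3}:  v_{2} + v_{3} = 2·v_{5} — sig = ⟨2 | 2⟩

Hence PRS(X_Σ) =
    |P|=2: 9 collections, coeffs (), (), (1), (1), (1), (1), (1), (1), (2)


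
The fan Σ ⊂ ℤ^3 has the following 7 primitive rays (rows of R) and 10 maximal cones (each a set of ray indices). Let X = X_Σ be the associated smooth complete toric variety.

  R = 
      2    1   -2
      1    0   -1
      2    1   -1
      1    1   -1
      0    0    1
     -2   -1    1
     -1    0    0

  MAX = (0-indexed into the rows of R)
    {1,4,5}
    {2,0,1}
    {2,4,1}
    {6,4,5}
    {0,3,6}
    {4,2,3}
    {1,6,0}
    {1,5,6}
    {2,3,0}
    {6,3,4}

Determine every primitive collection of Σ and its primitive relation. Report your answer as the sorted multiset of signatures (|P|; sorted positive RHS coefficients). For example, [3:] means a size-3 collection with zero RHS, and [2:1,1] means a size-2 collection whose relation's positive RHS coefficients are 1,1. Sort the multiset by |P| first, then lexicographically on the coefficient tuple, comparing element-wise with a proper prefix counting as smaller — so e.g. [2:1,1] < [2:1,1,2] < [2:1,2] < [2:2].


Minimal non-faces — 7 found among 7 rays, 10 max cones:

  P={2,5}:  v_{2} + v_{5} = 0  →  sig = [2:]
  P={0,4}:  v_{0} + v_{4} = v_{2}  →  sig = [2:1]
  P={1,3}:  v_{1} + v_{3} = v_{0}  →  sig = [2:1]
  P={2,6}:  v_{2} + v_{6} = v_{3}  →  sig = [2:1]
  P={3,5}:  v_{3} + v_{5} = v_{6}  →  sig = [2:1]
  P={0,5}:  v_{0} + v_{5} = v_{1} + v_{6}  →  sig = [2:1,1]
  P={1,4,6}:  v_{1} + v_{4} + v_{6} = 0  →  sig = [3:]

so the primitive-relation signature multiset is
    |P|=2: 6 collections, coeffs (), (1), (1), (1), (1), (1,1)
    |P|=3: 1 collection, coeffs ()


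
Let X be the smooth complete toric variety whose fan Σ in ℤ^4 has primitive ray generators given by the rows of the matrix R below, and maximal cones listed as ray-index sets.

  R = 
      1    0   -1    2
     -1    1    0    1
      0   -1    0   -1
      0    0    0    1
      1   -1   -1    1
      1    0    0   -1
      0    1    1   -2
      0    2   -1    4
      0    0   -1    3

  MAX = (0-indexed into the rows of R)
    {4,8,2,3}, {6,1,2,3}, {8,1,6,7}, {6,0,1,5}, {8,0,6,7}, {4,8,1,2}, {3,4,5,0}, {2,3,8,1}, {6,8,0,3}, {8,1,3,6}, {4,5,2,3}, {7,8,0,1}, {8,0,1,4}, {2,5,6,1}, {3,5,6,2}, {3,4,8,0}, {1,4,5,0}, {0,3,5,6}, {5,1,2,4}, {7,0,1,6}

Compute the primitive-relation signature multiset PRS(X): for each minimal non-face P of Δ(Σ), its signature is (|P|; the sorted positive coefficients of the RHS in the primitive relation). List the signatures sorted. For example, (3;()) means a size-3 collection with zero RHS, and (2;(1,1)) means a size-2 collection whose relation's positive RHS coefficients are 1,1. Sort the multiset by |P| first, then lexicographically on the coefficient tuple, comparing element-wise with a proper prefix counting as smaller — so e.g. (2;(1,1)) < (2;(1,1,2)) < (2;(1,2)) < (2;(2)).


12 collections generate NE(X_Σ); each relation:

  P = {0,2}:  v_{0} + v_{2} = v_{4}  →  sig = (2;(1))
  P = {4,6}:  v_{4} + v_{6} = v_{5}  →  sig = (2;(1))
  P = {5,8}:  v_{5} + v_{8} = v_{0}  →  sig = (2;(1))
  P = {2,7}:  v_{2} + v_{7} = v_{0} + v_{1}  →  sig = (2;(1,1))
  P = {5,7}:  v_{5} + v_{7} = 2·v_{0} + v_{1} + v_{6}  →  sig = (2;(1,1,2))
  P = {4,7}:  v_{4} + v_{7} = 2·v_{0} + v_{1}  →  sig = (2;(1,2))
  P = {3,7}:  v_{3} + v_{7} = 2·v_{6} + 3·v_{8}  →  sig = (2;(2,3))
  P = {2,6,8}:  v_{2} + v_{6} + v_{8} = 0  →  sig = (3;())
  P = {1,3,4}:  v_{1} + v_{3} + v_{4} = v_{8}  →  sig = (3;(1))
  P = {1,3,5}:  v_{1} + v_{3} + v_{5} = v_{6} + v_{8}  →  sig = (3;(1,1))
  P = {0,1,3}:  v_{0} + v_{1} + v_{3} = v_{6} + 2·v_{8}  →  sig = (3;(1,2))
  P = {0,1,6,8}:  v_{0} + v_{1} + v_{6} + v_{8} = v_{7}  →  sig = (4;(1))

Hence PRS(X_Σ) =
    (2;(1))
    (2;(1))
    (2;(1))
    (2;(1,1))
    (2;(1,1,2))
    (2;(1,2))
    (2;(2,3))
    (3;())
    (3;(1))
    (3;(1,1))
    (3;(1,2))
    (4;(1))


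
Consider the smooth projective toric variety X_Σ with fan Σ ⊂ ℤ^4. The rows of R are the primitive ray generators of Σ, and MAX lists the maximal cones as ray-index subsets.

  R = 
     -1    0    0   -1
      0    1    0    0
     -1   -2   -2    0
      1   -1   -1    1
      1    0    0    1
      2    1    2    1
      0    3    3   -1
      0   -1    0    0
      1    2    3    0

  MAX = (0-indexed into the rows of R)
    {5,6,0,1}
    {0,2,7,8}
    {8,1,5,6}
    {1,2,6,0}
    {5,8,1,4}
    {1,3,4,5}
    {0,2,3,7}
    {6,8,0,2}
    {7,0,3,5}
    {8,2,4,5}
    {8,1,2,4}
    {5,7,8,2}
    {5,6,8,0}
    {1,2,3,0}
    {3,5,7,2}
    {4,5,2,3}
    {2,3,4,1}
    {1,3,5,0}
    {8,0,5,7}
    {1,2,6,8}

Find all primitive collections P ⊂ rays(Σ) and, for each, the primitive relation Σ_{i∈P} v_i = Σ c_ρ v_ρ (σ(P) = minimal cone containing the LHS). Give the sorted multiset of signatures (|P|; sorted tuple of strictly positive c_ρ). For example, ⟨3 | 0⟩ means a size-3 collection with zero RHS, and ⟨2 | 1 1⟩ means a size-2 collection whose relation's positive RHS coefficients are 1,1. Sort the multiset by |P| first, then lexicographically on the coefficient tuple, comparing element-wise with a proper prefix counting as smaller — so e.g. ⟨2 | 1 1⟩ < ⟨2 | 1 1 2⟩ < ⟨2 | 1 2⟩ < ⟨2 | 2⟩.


The 11 primitive collections of Σ (r=9, n=4):

  P={0,4}:  v_{0} + v_{4} = 0 ; sig = ⟨2 | 0⟩
  P={1,7}:  v_{1} + v_{7} = 0 ; sig = ⟨2 | 0⟩
  P={3,8}:  v_{3} + v_{8} = v_{5} ; sig = ⟨2 | 1⟩
  P={4,6}:  v_{4} + v_{6} = v_{1} + v_{8} ; sig = ⟨2 | 1 1⟩
  P={4,7}:  v_{4} + v_{7} = v_{2} + v_{5} ; sig = ⟨2 | 1 1⟩
  P={6,7}:  v_{6} + v_{7} = v_{0} + v_{8} ; sig = ⟨2 | 1 1⟩
  P={3,6}:  v_{3} + v_{6} = v_{0} + v_{1} + v_{5} ; sig = ⟨2 | 1 1 1⟩
  P={0,1,8}:  v_{0} + v_{1} + v_{8} = v_{6} ; sig = ⟨3 | 1⟩
  P={0,2,5}:  v_{0} + v_{2} + v_{5} = v_{7} ; sig = ⟨3 | 1⟩
  P={1,2,5}:  v_{1} + v_{2} + v_{5} = v_{4} ; sig = ⟨3 | 1⟩
  P={2,5,6}:  v_{2} + v_{5} + v_{6} = v_{8} ; sig = ⟨3 | 1⟩

so the primitive-relation signature multiset is
[⟨2 | 0⟩, ⟨2 | 0⟩, ⟨2 | 1⟩, ⟨2 | 1 1⟩, ⟨2 | 1 1⟩, ⟨2 | 1 1⟩, ⟨2 | 1 1 1⟩, ⟨3 | 1⟩, ⟨3 | 1⟩, ⟨3 | 1⟩, ⟨3 | 1⟩]


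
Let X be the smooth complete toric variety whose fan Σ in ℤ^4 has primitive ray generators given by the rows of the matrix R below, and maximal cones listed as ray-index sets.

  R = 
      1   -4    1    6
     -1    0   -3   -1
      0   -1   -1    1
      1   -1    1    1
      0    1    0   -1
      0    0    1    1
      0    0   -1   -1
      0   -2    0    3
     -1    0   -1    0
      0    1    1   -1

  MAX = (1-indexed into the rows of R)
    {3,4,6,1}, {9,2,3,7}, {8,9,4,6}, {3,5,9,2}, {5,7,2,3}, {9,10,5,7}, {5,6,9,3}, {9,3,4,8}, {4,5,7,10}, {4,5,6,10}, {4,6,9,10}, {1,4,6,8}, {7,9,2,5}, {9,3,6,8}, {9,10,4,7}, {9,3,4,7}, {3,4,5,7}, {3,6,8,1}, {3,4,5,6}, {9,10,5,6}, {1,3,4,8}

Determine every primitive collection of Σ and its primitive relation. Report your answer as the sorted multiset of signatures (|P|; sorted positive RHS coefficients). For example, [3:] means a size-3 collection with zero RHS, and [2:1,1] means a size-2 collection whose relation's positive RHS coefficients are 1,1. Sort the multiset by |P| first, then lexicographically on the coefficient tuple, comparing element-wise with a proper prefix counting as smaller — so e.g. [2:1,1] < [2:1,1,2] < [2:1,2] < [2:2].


Δ(Σ) — 10 vertices, 18 min non-faces:

  {3,10}:  v_{3} + v_{10} = 0 — sig = [2:]
  {6,7}:  v_{6} + v_{7} = 0 — sig = [2:]
  {2,4}:  v_{2} + v_{4} = v_{3} + v_{7} — sig = [2:1,1]
  {5,8}:  v_{5} + v_{8} = v_{3} + v_{6} — sig = [2:1,1]
  {1,7}:  v_{1} + v_{7} = v_{3} + v_{4} + v_{8} — sig = [2:1,1,1]
  {1,10}:  v_{1} + v_{10} = v_{4} + v_{6} + v_{8} — sig = [2:1,1,1]
  {2,6}:  v_{2} + v_{6} = v_{3} + v_{5} + v_{9} — sig = [2:1,1,1]
  {2,10}:  v_{2} + v_{10} = v_{5} + v_{7} + v_{9} — sig = [2:1,1,1]
  {7,8}:  v_{7} + v_{8} = v_{3} + v_{4} + v_{9} — sig = [2:1,1,1]
  {8,10}:  v_{8} + v_{10} = v_{4} + v_{6} + v_{9} — sig = [2:1,1,1]
  {1,2}:  v_{1} + v_{2} = 2·v_{3} + v_{8} — sig = [2:1,2]
  {2,8}:  v_{2} + v_{8} = 2·v_{3} + v_{9} — sig = [2:1,2]
  {1,5}:  v_{1} + v_{5} = 2·v_{3} + v_{4} + 2·v_{6} — sig = [2:1,2,2]
  {1,9}:  v_{1} + v_{9} = 2·v_{8} — sig = [2:2]
  {4,5,9}:  v_{4} + v_{5} + v_{9} = 0 — sig = [3:]
  {3,4,6,8}:  v_{3} + v_{4} + v_{6} + v_{8} = v_{1} — sig = [4:1]
  {3,4,6,9}:  v_{3} + v_{4} + v_{6} + v_{9} = v_{8} — sig = [4:1]
  {3,5,7,9}:  v_{3} + v_{5} + v_{7} + v_{9} = v_{2} — sig = [4:1]

so the primitive-relation signature multiset is
    [2:]
    [2:]
    [2:1,1]
    [2:1,1]
    [2:1,1,1]
    [2:1,1,1]
    [2:1,1,1]
    [2:1,1,1]
    [2:1,1,1]
    [2:1,1,1]
    [2:1,2]
    [2:1,2]
    [2:1,2,2]
    [2:2]
    [3:]
    [4:1]
    [4:1]
    [4:1]


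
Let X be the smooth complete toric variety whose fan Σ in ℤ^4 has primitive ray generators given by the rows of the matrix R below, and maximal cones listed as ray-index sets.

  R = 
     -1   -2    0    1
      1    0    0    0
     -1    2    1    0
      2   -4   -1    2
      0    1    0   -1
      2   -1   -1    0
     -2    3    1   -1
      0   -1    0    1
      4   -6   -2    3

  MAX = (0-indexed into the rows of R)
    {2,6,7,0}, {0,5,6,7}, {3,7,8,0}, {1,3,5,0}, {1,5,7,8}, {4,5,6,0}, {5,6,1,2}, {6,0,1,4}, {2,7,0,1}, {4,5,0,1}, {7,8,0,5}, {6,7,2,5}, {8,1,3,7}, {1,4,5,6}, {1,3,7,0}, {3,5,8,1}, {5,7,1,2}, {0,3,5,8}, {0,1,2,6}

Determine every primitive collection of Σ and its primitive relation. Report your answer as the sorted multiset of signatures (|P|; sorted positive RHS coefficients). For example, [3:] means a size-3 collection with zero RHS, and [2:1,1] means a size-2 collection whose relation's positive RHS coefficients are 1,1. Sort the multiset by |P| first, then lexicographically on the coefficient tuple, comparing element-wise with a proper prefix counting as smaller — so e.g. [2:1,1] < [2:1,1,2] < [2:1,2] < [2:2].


14 collections generate NE(X_Σ); each relation:

  {4,7}:  v_{4} + v_{7} = 0  so sig = [2:]
  {3,6}:  v_{3} + v_{6} = v_{7}  so sig = [2:1]
  {2,4}:  v_{2} + v_{4} = v_{1} + v_{6}  so sig = [2:1,1]
  {4,8}:  v_{4} + v_{8} = v_{3} + v_{5}  so sig = [2:1,1]
  {3,4}:  v_{3} + v_{4} = v_{0} + v_{1} + v_{5}  so sig = [2:1,1,1]
  {2,8}:  v_{2} + v_{8} = v_{1} + v_{5} + 3·v_{7}  so sig = [2:1,1,3]
  {2,3}:  v_{2} + v_{3} = v_{1} + 2·v_{7}  so sig = [2:1,2]
  {6,8}:  v_{6} + v_{8} = v_{5} + 2·v_{7}  so sig = [2:1,2]
  {0,2,5}:  v_{0} + v_{2} + v_{5} = v_{7}  so sig = [3:1]
  {1,6,7}:  v_{1} + v_{6} + v_{7} = v_{2}  so sig = [3:1]
  {3,5,7}:  v_{3} + v_{5} + v_{7} = v_{8}  so sig = [3:1]
  {0,1,8}:  v_{0} + v_{1} + v_{8} = 2·v_{3}  so sig = [3:2]
  {0,1,5,6}:  v_{0} + v_{1} + v_{5} + v_{6} = 0  so sig = [4:]
  {0,1,5,7}:  v_{0} + v_{1} + v_{5} + v_{7} = v_{3}  so sig = [4:1]

so the primitive-relation signature multiset is
{ [2:],  [2:1],  [2:1,1] ×2,  [2:1,1,1],  [2:1,1,3],  [2:1,2] ×2,  [3:1] ×3,  [3:2],  [4:],  [4:1] }


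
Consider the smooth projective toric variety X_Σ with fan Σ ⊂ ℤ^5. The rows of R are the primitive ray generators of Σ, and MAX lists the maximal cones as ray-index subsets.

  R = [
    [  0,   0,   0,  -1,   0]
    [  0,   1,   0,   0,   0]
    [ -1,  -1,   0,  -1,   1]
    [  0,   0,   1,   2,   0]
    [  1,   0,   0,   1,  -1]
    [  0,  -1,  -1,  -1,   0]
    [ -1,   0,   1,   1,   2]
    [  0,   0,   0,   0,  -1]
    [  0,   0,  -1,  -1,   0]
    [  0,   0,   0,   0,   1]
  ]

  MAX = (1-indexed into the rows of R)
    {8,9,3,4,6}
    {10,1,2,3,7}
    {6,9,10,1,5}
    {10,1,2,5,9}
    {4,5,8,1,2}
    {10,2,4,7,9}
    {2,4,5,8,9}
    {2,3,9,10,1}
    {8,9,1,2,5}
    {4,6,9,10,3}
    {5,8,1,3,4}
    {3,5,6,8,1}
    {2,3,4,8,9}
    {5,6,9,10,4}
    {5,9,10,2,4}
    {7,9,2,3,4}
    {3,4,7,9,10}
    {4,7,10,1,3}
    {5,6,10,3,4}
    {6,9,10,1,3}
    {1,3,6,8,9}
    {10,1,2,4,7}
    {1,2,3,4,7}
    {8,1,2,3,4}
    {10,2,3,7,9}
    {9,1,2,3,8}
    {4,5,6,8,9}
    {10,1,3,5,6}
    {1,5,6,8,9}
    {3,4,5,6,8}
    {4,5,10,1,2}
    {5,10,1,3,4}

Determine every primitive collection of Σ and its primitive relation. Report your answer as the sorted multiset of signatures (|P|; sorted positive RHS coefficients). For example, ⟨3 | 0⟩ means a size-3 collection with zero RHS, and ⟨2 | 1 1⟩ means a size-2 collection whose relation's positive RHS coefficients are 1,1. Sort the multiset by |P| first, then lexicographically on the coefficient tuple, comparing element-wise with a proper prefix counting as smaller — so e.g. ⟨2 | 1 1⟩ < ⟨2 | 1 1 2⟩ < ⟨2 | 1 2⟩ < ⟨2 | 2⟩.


Δ(Σ) — 10 vertices, 11 min non-faces:

  • {8,10}:  v_{8} + v_{10} = 0  →  sig = ⟨2 | 0⟩
  • {2,6}:  v_{2} + v_{6} = v_{9}  →  sig = ⟨2 | 1⟩
  • {5,7}:  v_{5} + v_{7} = v_{4} + v_{10}  →  sig = ⟨2 | 1 1⟩
  • {7,8}:  v_{7} + v_{8} = v_{2} + v_{3} + v_{4}  →  sig = ⟨2 | 1 1 1⟩
  • {6,7}:  v_{6} + v_{7} = v_{3} + v_{4} + v_{9} + v_{10}  →  sig = ⟨2 | 1 1 1 1⟩
  • {1,4,9}:  v_{1} + v_{4} + v_{9} = 0  →  sig = ⟨3 | 0⟩
  • {2,3,5}:  v_{2} + v_{3} + v_{5} = 0  →  sig = ⟨3 | 0⟩
  • {3,5,9}:  v_{3} + v_{5} + v_{9} = v_{6}  →  sig = ⟨3 | 1⟩
  • {1,4,6}:  v_{1} + v_{4} + v_{6} = v_{3} + v_{5}  →  sig = ⟨3 | 1 1⟩
  • {1,7,9}:  v_{1} + v_{7} + v_{9} = v_{2} + v_{3} + v_{10}  →  sig = ⟨3 | 1 1 1⟩
  • {2,3,4,10}:  v_{2} + v_{3} + v_{4} + v_{10} = v_{7}  →  sig = ⟨4 | 1⟩

Signatures (|P|; sorted positive RHS coefficients), sorted:
{ ⟨2 | 0⟩,  ⟨2 | 1⟩,  ⟨2 | 1 1⟩,  ⟨2 | 1 1 1⟩,  ⟨2 | 1 1 1 1⟩,  ⟨3 | 0⟩ ×2,  ⟨3 | 1⟩,  ⟨3 | 1 1⟩,  ⟨3 | 1 1 1⟩,  ⟨4 | 1⟩ }


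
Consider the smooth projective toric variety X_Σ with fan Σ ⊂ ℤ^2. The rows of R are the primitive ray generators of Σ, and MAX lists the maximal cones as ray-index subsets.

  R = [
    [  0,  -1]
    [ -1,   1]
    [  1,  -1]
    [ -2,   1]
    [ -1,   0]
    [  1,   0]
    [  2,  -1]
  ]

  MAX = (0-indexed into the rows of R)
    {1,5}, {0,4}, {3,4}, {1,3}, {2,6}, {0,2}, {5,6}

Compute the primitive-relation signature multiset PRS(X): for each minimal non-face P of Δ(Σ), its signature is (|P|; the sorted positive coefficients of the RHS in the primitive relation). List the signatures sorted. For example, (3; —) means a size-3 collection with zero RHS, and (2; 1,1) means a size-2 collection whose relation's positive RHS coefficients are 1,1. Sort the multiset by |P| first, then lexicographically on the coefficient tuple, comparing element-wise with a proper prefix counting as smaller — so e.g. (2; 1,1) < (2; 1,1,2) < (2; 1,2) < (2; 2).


Δ(Σ) — 7 vertices, 14 min non-faces:

  P={1,2}:  v_{1} + v_{2} = 0  →  sig = (2; —)
  P={3,6}:  v_{3} + v_{6} = 0  →  sig = (2; —)
  P={4,5}:  v_{4} + v_{5} = 0  →  sig = (2; —)
  P={0,1}:  v_{0} + v_{1} = v_{4}  →  sig = (2; 1)
  P={0,5}:  v_{0} + v_{5} = v_{2}  →  sig = (2; 1)
  P={1,4}:  v_{1} + v_{4} = v_{3}  →  sig = (2; 1)
  P={1,6}:  v_{1} + v_{6} = v_{5}  →  sig = (2; 1)
  P={2,3}:  v_{2} + v_{3} = v_{4}  →  sig = (2; 1)
  P={2,4}:  v_{2} + v_{4} = v_{0}  →  sig = (2; 1)
  P={2,5}:  v_{2} + v_{5} = v_{6}  →  sig = (2; 1)
  P={3,5}:  v_{3} + v_{5} = v_{1}  →  sig = (2; 1)
  P={4,6}:  v_{4} + v_{6} = v_{2}  →  sig = (2; 1)
  P={0,3}:  v_{0} + v_{3} = 2·v_{4}  →  sig = (2; 2)
  P={0,6}:  v_{0} + v_{6} = 2·v_{2}  →  sig = (2; 2)

so the primitive-relation signature multiset is
    |P|=2: 14 collections, coeffs (), (), (), (1), (1), (1), (1), (1), (1), (1), (1), (1), (2), (2)


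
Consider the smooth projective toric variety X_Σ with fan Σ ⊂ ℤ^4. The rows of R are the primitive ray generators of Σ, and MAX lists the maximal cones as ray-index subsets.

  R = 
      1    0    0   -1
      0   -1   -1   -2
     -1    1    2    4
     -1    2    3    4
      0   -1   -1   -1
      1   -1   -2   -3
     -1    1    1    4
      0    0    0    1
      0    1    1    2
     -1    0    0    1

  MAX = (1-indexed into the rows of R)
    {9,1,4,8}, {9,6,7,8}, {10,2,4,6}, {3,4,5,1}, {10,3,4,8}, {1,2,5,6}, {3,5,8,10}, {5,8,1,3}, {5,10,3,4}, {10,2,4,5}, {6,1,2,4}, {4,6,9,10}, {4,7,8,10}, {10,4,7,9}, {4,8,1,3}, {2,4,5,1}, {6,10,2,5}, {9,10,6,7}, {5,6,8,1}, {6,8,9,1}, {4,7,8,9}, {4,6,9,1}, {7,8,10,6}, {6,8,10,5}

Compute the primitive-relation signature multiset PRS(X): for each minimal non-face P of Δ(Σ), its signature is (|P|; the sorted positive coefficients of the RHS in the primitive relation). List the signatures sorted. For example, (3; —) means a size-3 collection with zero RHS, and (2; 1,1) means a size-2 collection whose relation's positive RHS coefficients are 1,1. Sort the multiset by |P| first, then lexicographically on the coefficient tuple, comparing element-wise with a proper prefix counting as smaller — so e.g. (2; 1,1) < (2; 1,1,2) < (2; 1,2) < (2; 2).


The 16 primitive collections of Σ (r=10, n=4):

  P={1,10}:  v_{1} + v_{10} = 0  ⇒ sig = (2; —)
  P={2,9}:  v_{2} + v_{9} = 0  ⇒ sig = (2; —)
  P={2,8}:  v_{2} + v_{8} = v_{5}  ⇒ sig = (2; 1)
  P={3,6}:  v_{3} + v_{6} = v_{8}  ⇒ sig = (2; 1)
  P={5,9}:  v_{5} + v_{9} = v_{8}  ⇒ sig = (2; 1)
  P={1,7}:  v_{1} + v_{7} = v_{8} + v_{9}  ⇒ sig = (2; 1,1)
  P={2,7}:  v_{2} + v_{7} = v_{8} + v_{10}  ⇒ sig = (2; 1,1)
  P={3,7}:  v_{3} + v_{7} = v_{4} + 3·v_{8} + v_{10}  ⇒ sig = (2; 1,1,3)
  P={2,3}:  v_{2} + v_{3} = v_{4} + 2·v_{5}  ⇒ sig = (2; 1,2)
  P={3,9}:  v_{3} + v_{9} = v_{4} + 2·v_{8}  ⇒ sig = (2; 1,2)
  P={5,7}:  v_{5} + v_{7} = 2·v_{8} + v_{10}  ⇒ sig = (2; 1,2)
  P={4,5,6}:  v_{4} + v_{5} + v_{6} = 0  ⇒ sig = (3; —)
  P={4,5,8}:  v_{4} + v_{5} + v_{8} = v_{3}  ⇒ sig = (3; 1)
  P={4,6,8}:  v_{4} + v_{6} + v_{8} = v_{9}  ⇒ sig = (3; 1)
  P={8,9,10}:  v_{8} + v_{9} + v_{10} = v_{7}  ⇒ sig = (3; 1)
  P={4,6,7}:  v_{4} + v_{6} + v_{7} = 2·v_{9} + v_{10}  ⇒ sig = (3; 1,2)

Hence PRS(X_Σ) =
[(2; —), (2; —), (2; 1), (2; 1), (2; 1), (2; 1,1), (2; 1,1), (2; 1,1,3), (2; 1,2), (2; 1,2), (2; 1,2), (3; —), (3; 1), (3; 1), (3; 1), (3; 1,2)]


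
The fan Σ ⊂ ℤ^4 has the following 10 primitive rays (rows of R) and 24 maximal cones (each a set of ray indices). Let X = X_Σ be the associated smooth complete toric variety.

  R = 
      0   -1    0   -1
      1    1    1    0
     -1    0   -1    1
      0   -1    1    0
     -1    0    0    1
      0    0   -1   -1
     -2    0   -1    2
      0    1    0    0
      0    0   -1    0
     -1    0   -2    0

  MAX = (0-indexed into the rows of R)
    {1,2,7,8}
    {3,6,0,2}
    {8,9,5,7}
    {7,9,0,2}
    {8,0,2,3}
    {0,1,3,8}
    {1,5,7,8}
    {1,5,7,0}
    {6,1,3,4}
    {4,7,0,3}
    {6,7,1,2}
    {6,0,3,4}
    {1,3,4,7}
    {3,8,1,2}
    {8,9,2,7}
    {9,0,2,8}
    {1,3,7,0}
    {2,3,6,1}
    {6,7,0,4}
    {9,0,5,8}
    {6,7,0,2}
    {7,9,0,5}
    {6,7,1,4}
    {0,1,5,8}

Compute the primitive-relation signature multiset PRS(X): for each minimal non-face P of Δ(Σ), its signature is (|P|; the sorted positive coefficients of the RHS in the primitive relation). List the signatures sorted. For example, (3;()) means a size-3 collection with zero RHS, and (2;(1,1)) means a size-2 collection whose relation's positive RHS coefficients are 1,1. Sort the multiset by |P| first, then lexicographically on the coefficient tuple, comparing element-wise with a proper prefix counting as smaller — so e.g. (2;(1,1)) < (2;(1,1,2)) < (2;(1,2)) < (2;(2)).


The 18 primitive collections of Σ (r=10, n=4):

  P={2,4}:  v_{2} + v_{4} = v_{6} — sig = (2;(1))
  P={2,5}:  v_{2} + v_{5} = v_{9} — sig = (2;(1))
  P={3,5}:  v_{3} + v_{5} = v_{0} — sig = (2;(1))
  P={4,8}:  v_{4} + v_{8} = v_{2} — sig = (2;(1))
  P={1,9}:  v_{1} + v_{9} = v_{7} + v_{8} — sig = (2;(1,1))
  P={3,9}:  v_{3} + v_{9} = v_{0} + v_{2} — sig = (2;(1,1))
  P={4,5}:  v_{4} + v_{5} = v_{0} + v_{2} + v_{7} — sig = (2;(1,1,1))
  P={4,9}:  v_{4} + v_{9} = v_{0} + 2·v_{2} + v_{7} — sig = (2;(1,1,2))
  P={5,6}:  v_{5} + v_{6} = v_{0} + 2·v_{2} + v_{7} — sig = (2;(1,1,2))
  P={6,9}:  v_{6} + v_{9} = v_{0} + 3·v_{2} + v_{7} — sig = (2;(1,1,3))
  P={6,8}:  v_{6} + v_{8} = 2·v_{2} — sig = (2;(2))
  P={0,1,2}:  v_{0} + v_{1} + v_{2} = 0 — sig = (3;())
  P={3,7,8}:  v_{3} + v_{7} + v_{8} = 0 — sig = (3;())
  P={0,1,6}:  v_{0} + v_{1} + v_{6} = v_{4} — sig = (3;(1))
  P={0,7,8}:  v_{0} + v_{7} + v_{8} = v_{5} — sig = (3;(1))
  P={2,3,7}:  v_{2} + v_{3} + v_{7} = v_{4} — sig = (3;(1))
  P={0,1,4}:  v_{0} + v_{1} + v_{4} = v_{3} + v_{7} — sig = (3;(1,1))
  P={3,6,7}:  v_{3} + v_{6} + v_{7} = 2·v_{4} — sig = (3;(2))

Signatures (|P|; sorted positive RHS coefficients), sorted:
[(2;(1)), (2;(1)), (2;(1)), (2;(1)), (2;(1,1)), (2;(1,1)), (2;(1,1,1)), (2;(1,1,2)), (2;(1,1,2)), (2;(1,1,3)), (2;(2)), (3;()), (3;()), (3;(1)), (3;(1)), (3;(1)), (3;(1,1)), (3;(2))]


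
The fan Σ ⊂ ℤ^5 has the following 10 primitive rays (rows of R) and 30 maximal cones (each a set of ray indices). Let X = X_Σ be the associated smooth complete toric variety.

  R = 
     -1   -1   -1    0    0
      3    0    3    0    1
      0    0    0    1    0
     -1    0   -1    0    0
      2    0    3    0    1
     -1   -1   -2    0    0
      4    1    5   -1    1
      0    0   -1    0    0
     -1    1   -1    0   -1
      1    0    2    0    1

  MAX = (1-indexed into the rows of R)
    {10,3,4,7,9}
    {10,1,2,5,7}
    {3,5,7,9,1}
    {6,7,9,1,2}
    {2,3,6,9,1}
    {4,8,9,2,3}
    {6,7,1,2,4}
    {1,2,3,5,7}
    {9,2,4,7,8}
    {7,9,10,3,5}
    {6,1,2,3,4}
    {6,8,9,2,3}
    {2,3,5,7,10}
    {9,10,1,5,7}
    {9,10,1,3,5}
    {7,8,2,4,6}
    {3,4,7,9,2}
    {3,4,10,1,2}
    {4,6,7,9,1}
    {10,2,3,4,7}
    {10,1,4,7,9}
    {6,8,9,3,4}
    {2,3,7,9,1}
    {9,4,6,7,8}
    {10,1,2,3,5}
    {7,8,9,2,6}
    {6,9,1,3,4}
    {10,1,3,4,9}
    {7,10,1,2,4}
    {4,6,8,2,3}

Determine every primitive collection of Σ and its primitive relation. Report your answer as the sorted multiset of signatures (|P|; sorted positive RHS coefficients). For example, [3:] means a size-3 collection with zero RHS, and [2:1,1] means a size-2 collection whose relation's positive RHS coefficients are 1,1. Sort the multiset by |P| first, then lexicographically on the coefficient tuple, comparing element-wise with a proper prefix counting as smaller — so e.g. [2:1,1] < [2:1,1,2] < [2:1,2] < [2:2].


Δ(Σ) — 10 vertices, 14 min non-faces:

  {1,8}:  v_{1} + v_{8} = v_{6} ; sig = [2:1]
  {4,5}:  v_{4} + v_{5} = v_{10} ; sig = [2:1]
  {5,8}:  v_{5} + v_{8} = v_{2} + v_{4} ; sig = [2:1,1]
  {5,6}:  v_{5} + v_{6} = v_{1} + v_{2} + v_{4} ; sig = [2:1,1,1]
  {6,10}:  v_{6} + v_{10} = v_{1} + v_{2} + 2·v_{4} ; sig = [2:1,1,2]
  {8,10}:  v_{8} + v_{10} = v_{2} + 2·v_{4} ; sig = [2:1,2]
  {3,6,7}:  v_{3} + v_{6} + v_{7} = v_{2} ; sig = [3:1]
  {2,5,9}:  v_{2} + v_{5} + v_{9} = v_{3} + v_{7} ; sig = [3:1,1]
  {2,9,10}:  v_{2} + v_{9} + v_{10} = v_{3} + v_{4} + v_{7} ; sig = [3:1,1,1]
  {3,7,8}:  v_{3} + v_{7} + v_{8} = 2·v_{2} + v_{4} + v_{9} ; sig = [3:1,1,2]
  {1,2,4,9}:  v_{1} + v_{2} + v_{4} + v_{9} = 0 ; sig = [4:]
  {1,3,4,7}:  v_{1} + v_{3} + v_{4} + v_{7} = v_{5} ; sig = [4:1]
  {2,4,6,9}:  v_{2} + v_{4} + v_{6} + v_{9} = v_{8} ; sig = [4:1]
  {1,3,7,10}:  v_{1} + v_{3} + v_{7} + v_{10} = 2·v_{5} ; sig = [4:2]

Signatures (|P|; sorted positive RHS coefficients), sorted:
    |P|=2: 6 collections, coeffs (1), (1), (1,1), (1,1,1), (1,1,2), (1,2)
    |P|=3: 4 collections, coeffs (1), (1,1), (1,1,1), (1,1,2)
    |P|=4: 4 collections, coeffs (), (1), (1), (2)
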